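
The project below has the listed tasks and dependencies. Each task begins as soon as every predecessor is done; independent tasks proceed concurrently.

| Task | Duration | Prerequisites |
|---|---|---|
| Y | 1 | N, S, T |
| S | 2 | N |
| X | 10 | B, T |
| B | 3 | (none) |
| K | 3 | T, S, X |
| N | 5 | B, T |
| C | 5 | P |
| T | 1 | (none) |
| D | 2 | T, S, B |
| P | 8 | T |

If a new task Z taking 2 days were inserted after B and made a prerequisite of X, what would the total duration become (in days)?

18

Originally the schedule takes 16 days.
With Z inserted, X now waits for max(B, T, Z).
New critical path: B→Z→X→K = 3+2+10+3 = 18 ⇒ 18 days.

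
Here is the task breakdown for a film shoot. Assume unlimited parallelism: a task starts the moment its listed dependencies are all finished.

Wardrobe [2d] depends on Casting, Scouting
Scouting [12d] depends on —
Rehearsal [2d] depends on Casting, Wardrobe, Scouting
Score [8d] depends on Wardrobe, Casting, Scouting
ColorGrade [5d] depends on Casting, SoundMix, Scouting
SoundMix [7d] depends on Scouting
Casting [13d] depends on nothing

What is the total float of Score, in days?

1

Critical path: Scouting→SoundMix→ColorGrade = 12+7+5 = 24, so the finish is 24 days.
Longest path through Score: 23 days (earliest finish 23, latest finish 24).
Slack of Score = 16 − 15 = 1 day.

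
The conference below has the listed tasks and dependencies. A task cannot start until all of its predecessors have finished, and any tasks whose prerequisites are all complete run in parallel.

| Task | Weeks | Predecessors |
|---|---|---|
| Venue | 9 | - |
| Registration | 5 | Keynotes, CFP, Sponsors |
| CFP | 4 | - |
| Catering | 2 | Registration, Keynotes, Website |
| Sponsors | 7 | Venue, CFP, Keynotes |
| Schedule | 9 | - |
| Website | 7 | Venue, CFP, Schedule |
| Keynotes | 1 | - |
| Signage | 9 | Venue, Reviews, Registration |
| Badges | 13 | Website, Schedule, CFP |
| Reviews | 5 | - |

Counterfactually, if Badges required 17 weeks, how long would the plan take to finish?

33

As given, the longest chain is Venue→Sponsors→Registration→Signage = 9+7+5+9 = 30, so the finish is 30 weeks.
The longest path through Badges is only 29 weeks, so Badges has float 1.
The binding chain switches to Venue→Website→Badges = 9+7+17 = 33; finish 33 weeks.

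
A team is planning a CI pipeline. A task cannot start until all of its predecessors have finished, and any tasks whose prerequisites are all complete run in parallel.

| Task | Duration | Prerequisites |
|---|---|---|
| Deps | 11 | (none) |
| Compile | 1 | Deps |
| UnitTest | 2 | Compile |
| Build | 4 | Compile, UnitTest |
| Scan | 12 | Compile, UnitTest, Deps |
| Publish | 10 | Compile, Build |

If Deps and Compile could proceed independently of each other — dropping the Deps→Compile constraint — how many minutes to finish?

Before: longest chain Deps→Compile→UnitTest→Build→Publish = 11+1+2+4+10 = 28, finish 28.
Without Deps→Compile, Compile's earliest start moves from 11 to 0.
New critical path: Deps→Scan = 11+12 = 23 ⇒ 23 minutes.

23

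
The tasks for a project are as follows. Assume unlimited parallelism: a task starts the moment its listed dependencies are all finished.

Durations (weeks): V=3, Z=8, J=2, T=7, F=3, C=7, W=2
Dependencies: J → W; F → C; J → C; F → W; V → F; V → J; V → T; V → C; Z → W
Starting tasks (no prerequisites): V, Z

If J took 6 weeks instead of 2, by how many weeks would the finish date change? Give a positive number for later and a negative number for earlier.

As given, the longest chain is V→F→C = 3+3+7 = 13, so the finish is 13 weeks.
J has 1 week of float (longest path through it is 12).
New critical path: V→J→C = 3+6+7 = 16 ⇒ 16 weeks.
Change in finish: 16 − 13 = +3 weeks.

3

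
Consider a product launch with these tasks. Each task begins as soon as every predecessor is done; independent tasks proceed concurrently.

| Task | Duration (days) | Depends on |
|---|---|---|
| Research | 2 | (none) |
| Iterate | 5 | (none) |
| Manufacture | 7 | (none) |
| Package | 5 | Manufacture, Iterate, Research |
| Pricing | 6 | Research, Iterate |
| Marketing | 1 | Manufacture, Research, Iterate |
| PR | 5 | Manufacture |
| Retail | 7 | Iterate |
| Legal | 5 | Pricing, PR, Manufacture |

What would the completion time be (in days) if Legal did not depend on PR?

16

With the dependency in place, Manufacture→PR→Legal = 7+5+5 = 17 sets the finish at 17 days.
Without PR→Legal, Legal's earliest start moves from 12 to 11.
After: Iterate→Pricing→Legal = 5+6+5 = 16 → 16 days.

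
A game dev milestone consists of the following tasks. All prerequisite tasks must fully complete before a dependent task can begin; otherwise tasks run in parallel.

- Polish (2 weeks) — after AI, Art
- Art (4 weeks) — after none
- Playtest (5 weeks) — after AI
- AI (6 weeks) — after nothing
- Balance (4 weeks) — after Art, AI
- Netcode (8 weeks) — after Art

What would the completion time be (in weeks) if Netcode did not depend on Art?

Original critical path: Art→Netcode = 4+8 = 12 ⇒ 12 weeks.
Without Art→Netcode, Netcode's earliest start moves from 4 to 0.
New critical path: AI→Playtest = 6+5 = 11 ⇒ 11 weeks.

11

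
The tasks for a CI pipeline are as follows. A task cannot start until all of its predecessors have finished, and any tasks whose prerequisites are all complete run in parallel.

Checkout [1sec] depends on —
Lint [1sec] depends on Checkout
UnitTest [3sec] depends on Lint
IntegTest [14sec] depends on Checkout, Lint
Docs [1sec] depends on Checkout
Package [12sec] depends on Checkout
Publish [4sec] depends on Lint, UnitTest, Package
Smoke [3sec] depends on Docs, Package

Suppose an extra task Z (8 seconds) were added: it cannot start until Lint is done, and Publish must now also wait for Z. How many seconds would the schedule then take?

Originally the schedule takes 17 seconds.
With Z inserted, Publish now waits for max(Lint, UnitTest, Package, Z).
New critical path: Checkout→Package→Publish = 1+12+4 = 17 ⇒ 17 seconds.

17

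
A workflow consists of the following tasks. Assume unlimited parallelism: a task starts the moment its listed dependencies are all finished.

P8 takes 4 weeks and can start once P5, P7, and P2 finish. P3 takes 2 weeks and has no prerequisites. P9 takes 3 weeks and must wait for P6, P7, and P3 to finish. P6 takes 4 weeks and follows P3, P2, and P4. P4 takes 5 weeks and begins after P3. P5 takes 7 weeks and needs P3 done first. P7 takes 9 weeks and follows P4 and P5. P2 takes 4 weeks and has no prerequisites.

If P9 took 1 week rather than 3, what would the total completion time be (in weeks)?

22

The binding path is P3→P5→P7→P8 = 2+7+9+4 = 22; finish at 22 weeks.
The longest path through P9 is only 21 weeks, so P9 has float 1.
That remains the longest chain; total 22 weeks.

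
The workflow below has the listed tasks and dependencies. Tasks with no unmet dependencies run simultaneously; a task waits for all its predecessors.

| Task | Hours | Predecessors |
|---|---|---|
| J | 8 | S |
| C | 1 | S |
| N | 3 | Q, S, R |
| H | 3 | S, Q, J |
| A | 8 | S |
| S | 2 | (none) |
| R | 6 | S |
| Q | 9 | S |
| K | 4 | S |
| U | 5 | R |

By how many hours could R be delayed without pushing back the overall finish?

The longest chain is S→Q→N = 2+9+3 = 14; overall finish 14 hours.
R finishes as early as 8 and must finish by 9.
Slack of R = 3 − 2 = 1 hour.

1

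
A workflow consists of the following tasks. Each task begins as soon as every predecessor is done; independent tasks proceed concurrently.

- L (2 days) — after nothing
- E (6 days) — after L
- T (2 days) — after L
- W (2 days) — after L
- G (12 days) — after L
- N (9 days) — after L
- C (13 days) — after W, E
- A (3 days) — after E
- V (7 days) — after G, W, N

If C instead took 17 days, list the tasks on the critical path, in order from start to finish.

L, E, C

As given, the longest chain is L→E→C = 2+6+13 = 21, so the finish is 21 days.
Since C is critical, the +4 change carries straight to that chain (now 25 days).
No other chain overtakes it, so the finish is 25 days.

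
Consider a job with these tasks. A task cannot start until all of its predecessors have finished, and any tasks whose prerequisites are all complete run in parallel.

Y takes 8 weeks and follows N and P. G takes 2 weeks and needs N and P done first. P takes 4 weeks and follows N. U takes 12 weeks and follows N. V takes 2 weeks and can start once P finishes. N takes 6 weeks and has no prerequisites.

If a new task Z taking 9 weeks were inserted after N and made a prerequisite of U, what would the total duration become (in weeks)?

27

Originally the plan takes 18 weeks.
With Z inserted, U now waits for max(N, Z).
New critical path: N→Z→U = 6+9+12 = 27 ⇒ 27 weeks.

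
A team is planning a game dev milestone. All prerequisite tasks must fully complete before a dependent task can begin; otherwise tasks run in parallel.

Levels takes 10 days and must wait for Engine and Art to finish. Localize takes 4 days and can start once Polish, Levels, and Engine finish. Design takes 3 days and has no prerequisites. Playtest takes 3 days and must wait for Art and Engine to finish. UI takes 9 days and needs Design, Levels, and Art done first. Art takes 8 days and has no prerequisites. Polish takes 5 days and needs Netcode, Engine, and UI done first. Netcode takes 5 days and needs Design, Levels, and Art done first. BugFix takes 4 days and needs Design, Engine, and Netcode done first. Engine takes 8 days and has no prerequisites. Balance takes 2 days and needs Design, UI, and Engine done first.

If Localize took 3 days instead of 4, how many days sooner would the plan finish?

1

Actual critical path: Engine→Levels→UI→Polish→Localize = 8+10+9+5+4 = 36 ⇒ 36 days.
Localize lies on that path, so at 3 days the path becomes 35 days.
That remains the longest chain; total 35 days.
Change in finish: 35 − 36 = -1 days.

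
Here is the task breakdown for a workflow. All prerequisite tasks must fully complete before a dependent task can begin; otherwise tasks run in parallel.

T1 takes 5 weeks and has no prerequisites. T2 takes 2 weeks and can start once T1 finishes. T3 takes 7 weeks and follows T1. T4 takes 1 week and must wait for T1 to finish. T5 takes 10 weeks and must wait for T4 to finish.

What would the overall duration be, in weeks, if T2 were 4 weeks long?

16

Baseline: T1→T4→T5 = 5+1+10 = 16 → 16 weeks.
T2 is off the critical path — its longest chain is 7 weeks, giving 9 of slack.
That remains the longest chain; total 16 weeks.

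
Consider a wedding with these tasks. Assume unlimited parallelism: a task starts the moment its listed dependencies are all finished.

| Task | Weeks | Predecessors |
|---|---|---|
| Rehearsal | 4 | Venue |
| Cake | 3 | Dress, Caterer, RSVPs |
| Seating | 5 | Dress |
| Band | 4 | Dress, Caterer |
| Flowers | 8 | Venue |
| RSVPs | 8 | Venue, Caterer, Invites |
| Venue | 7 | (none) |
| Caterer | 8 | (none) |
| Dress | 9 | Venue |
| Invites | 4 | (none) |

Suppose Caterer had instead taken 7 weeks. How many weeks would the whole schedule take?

Baseline: Venue→Dress→Seating = 7+9+5 = 21 → 21 weeks.
Caterer has 2 weeks of float (longest path through it is 19).
No other chain overtakes it, so the finish is 21 weeks.

21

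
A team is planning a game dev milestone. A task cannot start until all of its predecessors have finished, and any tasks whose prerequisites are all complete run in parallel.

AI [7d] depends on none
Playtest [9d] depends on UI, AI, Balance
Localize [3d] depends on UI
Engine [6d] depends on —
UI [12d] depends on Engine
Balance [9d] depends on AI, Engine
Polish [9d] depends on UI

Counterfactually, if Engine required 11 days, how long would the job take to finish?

Baseline: Engine→UI→Playtest = 6+12+9 = 27 → 27 days.
Since Engine is critical, the +5 change carries straight to that chain (now 32 days).
The critical path is still Engine→UI→Playtest; finish is now 32 days.

32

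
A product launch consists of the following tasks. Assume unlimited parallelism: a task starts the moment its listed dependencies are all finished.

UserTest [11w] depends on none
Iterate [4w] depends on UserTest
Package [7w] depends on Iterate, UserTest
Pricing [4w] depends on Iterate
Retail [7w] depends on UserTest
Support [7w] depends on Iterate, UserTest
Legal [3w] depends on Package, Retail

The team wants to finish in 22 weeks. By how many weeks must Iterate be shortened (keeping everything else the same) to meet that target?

3

Current finish: 25 weeks; target: 22.
Iterate is on every critical path, so each week cut from Iterate cuts the finish by one (this holds down to a finish of 22).
Need 25 − 22 = 3 weeks off Iterate → Iterate becomes 1 week, finish becomes 22.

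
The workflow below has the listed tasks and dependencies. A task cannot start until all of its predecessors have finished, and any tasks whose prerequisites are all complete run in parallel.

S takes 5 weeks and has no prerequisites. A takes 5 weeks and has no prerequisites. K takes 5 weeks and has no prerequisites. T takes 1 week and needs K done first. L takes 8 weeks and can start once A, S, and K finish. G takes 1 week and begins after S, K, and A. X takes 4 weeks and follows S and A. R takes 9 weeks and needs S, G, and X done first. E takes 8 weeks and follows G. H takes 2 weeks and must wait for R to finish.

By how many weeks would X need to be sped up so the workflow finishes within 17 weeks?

Current finish: 20 weeks; target: 17.
X is on every critical path, so each week cut from X cuts the finish by one (this holds down to a finish of 17).
Need 20 − 17 = 3 weeks off X → X becomes 1 week, finish becomes 17.

3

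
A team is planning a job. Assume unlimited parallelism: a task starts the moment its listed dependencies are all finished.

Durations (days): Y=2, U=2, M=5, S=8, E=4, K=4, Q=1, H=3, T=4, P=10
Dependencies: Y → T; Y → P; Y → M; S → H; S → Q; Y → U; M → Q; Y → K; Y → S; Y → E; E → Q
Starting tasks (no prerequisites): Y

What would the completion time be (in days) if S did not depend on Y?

Before: longest chain Y→S→H = 2+8+3 = 13, finish 13.
Without Y→S, S's earliest start moves from 2 to 0.
After: Y→P = 2+10 = 12 → 12 days.

12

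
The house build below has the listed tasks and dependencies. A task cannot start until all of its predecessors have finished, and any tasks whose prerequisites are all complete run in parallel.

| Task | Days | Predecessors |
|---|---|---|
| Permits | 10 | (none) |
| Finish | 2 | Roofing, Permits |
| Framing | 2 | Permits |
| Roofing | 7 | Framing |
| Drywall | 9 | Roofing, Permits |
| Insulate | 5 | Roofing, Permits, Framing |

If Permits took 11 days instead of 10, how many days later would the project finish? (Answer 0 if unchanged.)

The binding path is Permits→Framing→Roofing→Drywall = 10+2+7+9 = 28; finish at 28 days.
Permits is on the critical path; changing it to 11 makes that path 29 days.
The critical path is still Permits→Framing→Roofing→Drywall; finish is now 29 days.
Change in finish: 29 − 28 = +1 days.

1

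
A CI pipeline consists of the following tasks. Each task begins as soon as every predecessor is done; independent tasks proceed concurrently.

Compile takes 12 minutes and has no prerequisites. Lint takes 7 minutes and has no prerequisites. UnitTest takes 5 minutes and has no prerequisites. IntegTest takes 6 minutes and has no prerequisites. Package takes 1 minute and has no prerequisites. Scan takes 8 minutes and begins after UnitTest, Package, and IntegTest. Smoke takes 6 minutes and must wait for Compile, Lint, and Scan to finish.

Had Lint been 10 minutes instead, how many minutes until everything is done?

20

As given, the longest chain is IntegTest→Scan→Smoke = 6+8+6 = 20, so the finish is 20 minutes.
Lint is off the critical path — its longest chain is 13 minutes, giving 7 of slack.
No other chain overtakes it, so the finish is 20 minutes.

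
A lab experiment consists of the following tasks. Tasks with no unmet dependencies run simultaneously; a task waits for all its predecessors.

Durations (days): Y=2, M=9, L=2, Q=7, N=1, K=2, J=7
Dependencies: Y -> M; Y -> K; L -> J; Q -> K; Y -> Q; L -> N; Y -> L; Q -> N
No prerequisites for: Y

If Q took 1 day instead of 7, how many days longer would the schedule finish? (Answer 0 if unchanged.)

0

The binding path is Y→Q→K = 2+7+2 = 11; finish at 11 days.
Since Q is critical, the -6 change carries straight to that chain (now 5 days).
The binding chain switches to Y→M = 2+9 = 11; finish 11 days.
Change in finish: 11 − 11 = +0 days.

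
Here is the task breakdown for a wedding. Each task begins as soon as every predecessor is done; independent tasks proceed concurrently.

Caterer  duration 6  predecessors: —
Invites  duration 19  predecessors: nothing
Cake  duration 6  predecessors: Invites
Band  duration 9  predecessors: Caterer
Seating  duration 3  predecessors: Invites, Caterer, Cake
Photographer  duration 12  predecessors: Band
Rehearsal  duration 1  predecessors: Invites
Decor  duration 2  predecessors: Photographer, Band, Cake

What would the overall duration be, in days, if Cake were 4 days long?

29

Critical path before the change: Caterer→Band→Photographer→Decor = 6+9+12+2 = 29 giving 29 days.
The longest path through Cake is only 28 days, so Cake has float 1.
No other chain overtakes it, so the finish is 29 days.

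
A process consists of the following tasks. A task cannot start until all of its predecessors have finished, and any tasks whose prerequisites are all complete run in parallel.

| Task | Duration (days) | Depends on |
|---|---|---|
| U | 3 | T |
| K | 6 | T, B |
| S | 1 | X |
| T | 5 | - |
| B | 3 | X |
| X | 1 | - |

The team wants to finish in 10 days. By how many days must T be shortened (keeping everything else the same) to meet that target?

1

Current finish: 11 days; target: 10.
T is on every critical path, so each day cut from T cuts the finish by one (this holds down to a finish of 10).
Need 11 − 10 = 1 day off T → T becomes 4 days, finish becomes 10.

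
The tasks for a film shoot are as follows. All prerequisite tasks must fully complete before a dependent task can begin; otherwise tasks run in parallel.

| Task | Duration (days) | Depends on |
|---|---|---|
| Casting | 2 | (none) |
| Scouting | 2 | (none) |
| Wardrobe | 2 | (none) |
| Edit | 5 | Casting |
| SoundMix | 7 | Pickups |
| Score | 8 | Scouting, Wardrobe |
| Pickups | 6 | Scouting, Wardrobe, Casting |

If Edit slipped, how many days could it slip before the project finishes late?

Critical path: Casting→Pickups→SoundMix = 2+6+7 = 15, so the finish is 15 days.
Longest path through Edit: 7 days (earliest finish 7, latest finish 15).
Slack of Edit = 10 − 2 = 8 days.

8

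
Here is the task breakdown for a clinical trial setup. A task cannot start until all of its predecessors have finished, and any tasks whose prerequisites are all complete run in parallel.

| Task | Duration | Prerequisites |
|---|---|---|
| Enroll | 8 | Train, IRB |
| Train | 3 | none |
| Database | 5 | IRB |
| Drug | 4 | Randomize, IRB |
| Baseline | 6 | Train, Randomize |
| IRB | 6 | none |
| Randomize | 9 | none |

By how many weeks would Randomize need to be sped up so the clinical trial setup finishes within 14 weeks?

1

Current finish: 15 weeks; target: 14.
Randomize is on every critical path, so each week cut from Randomize cuts the finish by one (this holds down to a finish of 14).
Need 15 − 14 = 1 week off Randomize → Randomize becomes 8 weeks, finish becomes 14.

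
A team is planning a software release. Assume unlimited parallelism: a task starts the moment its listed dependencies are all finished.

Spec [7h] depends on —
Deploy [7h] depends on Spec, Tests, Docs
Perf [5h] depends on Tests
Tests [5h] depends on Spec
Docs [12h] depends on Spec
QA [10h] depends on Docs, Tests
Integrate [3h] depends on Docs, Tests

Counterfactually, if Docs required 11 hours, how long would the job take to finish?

Baseline: Spec→Docs→QA = 7+12+10 = 29 → 29 hours.
Docs is on the critical path; changing it to 11 makes that path 28 hours.
The critical path is still Spec→Docs→QA; finish is now 28 hours.

28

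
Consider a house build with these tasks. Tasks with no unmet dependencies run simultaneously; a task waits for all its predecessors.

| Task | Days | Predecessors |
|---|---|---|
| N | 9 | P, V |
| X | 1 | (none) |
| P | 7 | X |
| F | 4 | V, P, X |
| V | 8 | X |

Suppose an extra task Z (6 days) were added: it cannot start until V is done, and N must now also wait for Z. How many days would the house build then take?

Originally the house build takes 18 days.
With Z inserted, N now waits for max(P, V, Z).
New critical path: X→V→Z→N = 1+8+6+9 = 24 ⇒ 24 days.

24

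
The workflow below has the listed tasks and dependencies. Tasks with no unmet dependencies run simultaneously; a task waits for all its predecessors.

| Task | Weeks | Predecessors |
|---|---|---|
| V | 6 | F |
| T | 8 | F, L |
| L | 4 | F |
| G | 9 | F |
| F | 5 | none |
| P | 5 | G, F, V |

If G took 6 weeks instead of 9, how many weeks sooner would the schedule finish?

2

The binding path is F→G→P = 5+9+5 = 19; finish at 19 weeks.
Since G is critical, the -3 change carries straight to that chain (now 16 weeks).
The binding chain switches to F→L→T = 5+4+8 = 17; finish 17 weeks.
Change in finish: 17 − 19 = -2 weeks.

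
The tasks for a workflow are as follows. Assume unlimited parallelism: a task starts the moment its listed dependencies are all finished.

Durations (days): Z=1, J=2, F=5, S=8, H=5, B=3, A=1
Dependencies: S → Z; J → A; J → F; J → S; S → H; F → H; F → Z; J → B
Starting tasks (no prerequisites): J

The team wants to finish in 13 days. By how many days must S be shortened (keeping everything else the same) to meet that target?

2

Current finish: 15 days; target: 13.
S is on every critical path, so each day cut from S cuts the finish by one (this holds down to a finish of 12).
Need 15 − 13 = 2 days off S → S becomes 6 days, finish becomes 13.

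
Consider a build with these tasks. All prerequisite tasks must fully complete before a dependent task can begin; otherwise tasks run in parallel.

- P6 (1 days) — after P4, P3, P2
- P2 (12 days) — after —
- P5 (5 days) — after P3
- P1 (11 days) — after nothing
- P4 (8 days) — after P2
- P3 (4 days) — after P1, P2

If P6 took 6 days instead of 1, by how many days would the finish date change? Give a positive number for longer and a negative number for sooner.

As given, the longest chain is P2→P4→P6 = 12+8+1 = 21, so the finish is 21 days.
P6 is on the critical path; changing it to 6 makes that path 26 days.
The critical path is still P2→P4→P6; finish is now 26 days.
Change in finish: 26 − 21 = +5 days.

5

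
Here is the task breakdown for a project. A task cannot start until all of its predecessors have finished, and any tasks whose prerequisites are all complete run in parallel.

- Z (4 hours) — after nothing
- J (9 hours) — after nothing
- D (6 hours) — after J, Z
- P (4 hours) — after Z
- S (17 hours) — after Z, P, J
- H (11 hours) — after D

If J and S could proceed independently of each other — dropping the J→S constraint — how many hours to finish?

Before: longest chain J→D→H = 9+6+11 = 26, finish 26.
Without J→S, S's earliest start moves from 9 to 8.
After: J→D→H = 9+6+11 = 26 → 26 hours.

26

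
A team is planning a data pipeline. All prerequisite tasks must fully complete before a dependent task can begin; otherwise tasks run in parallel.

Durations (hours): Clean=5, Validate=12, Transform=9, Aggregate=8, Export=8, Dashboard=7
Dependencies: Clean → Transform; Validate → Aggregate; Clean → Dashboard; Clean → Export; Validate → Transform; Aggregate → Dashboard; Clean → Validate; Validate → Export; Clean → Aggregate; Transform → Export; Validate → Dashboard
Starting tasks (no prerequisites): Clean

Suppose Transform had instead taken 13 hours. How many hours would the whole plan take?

38

Actual critical path: Clean→Validate→Transform→Export = 5+12+9+8 = 34 ⇒ 34 hours.
Since Transform is critical, the +4 change carries straight to that chain (now 38 hours).
The critical path is still Clean→Validate→Transform→Export; finish is now 38 hours.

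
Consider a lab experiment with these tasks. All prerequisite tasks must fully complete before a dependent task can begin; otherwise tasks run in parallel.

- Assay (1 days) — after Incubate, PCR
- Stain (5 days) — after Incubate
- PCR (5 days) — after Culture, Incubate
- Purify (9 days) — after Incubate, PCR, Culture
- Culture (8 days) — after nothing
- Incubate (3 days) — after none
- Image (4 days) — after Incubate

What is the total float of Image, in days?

Critical path: Culture→PCR→Purify = 8+5+9 = 22, so the finish is 22 days.
Longest path through Image: 7 days (earliest finish 7, latest finish 22).
So Image can slip 22 − 7 = 15 days.

15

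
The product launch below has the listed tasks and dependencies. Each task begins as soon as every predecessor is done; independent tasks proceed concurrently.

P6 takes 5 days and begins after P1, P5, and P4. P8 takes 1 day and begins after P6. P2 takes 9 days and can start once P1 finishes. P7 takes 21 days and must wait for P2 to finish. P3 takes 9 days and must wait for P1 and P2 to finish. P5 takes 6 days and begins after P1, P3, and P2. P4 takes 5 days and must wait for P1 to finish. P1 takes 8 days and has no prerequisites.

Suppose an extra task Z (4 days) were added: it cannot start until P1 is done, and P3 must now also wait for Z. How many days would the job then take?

Originally the job takes 38 days.
With Z inserted, P3 now waits for max(P1, P2, Z).
New critical path: P1→P2→P3→P5→P6→P8 = 8+9+9+6+5+1 = 38 ⇒ 38 days.

38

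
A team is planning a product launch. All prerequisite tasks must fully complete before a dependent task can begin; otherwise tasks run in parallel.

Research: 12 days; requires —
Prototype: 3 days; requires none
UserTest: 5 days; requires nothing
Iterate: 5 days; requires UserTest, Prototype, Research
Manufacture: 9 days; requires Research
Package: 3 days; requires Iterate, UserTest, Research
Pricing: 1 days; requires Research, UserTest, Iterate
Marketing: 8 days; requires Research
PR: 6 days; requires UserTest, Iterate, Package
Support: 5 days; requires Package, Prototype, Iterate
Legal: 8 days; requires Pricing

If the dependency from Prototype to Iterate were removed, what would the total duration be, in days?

26

With the dependency in place, Research→Iterate→Package→PR = 12+5+3+6 = 26 sets the finish at 26 days.
Dropping Prototype→Iterate doesn't change Iterate's earliest start (12); another predecessor still binds.
New critical path: Research→Iterate→Package→PR = 12+5+3+6 = 26 ⇒ 26 days.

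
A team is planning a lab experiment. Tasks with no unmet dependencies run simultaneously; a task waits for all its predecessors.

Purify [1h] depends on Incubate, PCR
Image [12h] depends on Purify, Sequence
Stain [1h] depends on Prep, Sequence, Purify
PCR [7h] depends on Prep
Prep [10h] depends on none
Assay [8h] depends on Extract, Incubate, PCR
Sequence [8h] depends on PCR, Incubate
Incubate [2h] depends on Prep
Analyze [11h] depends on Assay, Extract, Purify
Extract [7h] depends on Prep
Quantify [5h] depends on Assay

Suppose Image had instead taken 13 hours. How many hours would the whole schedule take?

38

As given, the longest chain is Prep→PCR→Sequence→Image = 10+7+8+12 = 37, so the finish is 37 hours.
Since Image is critical, the +1 change carries straight to that chain (now 38 hours).
No other chain overtakes it, so the finish is 38 hours.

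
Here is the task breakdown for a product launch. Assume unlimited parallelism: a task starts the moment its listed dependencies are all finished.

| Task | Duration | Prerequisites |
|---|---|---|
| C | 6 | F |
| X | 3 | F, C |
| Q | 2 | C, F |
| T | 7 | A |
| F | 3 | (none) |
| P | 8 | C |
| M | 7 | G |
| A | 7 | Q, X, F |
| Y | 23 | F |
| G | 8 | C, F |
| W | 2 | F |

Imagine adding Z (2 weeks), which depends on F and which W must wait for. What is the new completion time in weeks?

26

Originally the product launch takes 26 weeks.
With Z inserted, W now waits for max(F, Z).
New critical path: F→C→X→A→T = 3+6+3+7+7 = 26 ⇒ 26 weeks.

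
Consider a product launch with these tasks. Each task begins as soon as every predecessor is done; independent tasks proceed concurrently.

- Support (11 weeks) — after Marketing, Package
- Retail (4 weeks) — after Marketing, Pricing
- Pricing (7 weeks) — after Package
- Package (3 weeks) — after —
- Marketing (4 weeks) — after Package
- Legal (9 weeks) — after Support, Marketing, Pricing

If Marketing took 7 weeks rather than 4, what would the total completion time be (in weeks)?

30

Critical path before the change: Package→Marketing→Support→Legal = 3+4+11+9 = 27 giving 27 weeks.
Since Marketing is critical, the +3 change carries straight to that chain (now 30 weeks).
That remains the longest chain; total 30 weeks.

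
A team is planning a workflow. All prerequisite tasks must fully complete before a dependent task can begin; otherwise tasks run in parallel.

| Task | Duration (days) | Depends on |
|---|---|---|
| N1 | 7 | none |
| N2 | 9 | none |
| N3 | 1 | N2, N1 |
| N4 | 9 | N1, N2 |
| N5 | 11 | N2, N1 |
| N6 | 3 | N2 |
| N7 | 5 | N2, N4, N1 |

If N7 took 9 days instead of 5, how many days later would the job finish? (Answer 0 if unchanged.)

4

Critical path before the change: N2→N4→N7 = 9+9+5 = 23 giving 23 days.
N7 lies on that path, so at 9 days the path becomes 27 days.
The critical path is still N2→N4→N7; finish is now 27 days.
Change in finish: 27 − 23 = +4 days.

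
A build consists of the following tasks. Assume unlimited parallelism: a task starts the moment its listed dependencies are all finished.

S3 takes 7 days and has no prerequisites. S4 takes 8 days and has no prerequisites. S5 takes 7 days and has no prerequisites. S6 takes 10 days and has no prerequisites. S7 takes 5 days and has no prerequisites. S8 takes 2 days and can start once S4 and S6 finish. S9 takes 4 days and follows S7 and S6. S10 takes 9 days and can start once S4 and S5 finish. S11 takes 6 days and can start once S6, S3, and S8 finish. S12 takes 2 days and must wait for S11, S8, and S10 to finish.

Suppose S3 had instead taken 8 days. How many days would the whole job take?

20

Critical path before the change: S6→S8→S11→S12 = 10+2+6+2 = 20 giving 20 days.
S3 is off the critical path — its longest chain is 15 days, giving 5 of slack.
That remains the longest chain; total 20 days.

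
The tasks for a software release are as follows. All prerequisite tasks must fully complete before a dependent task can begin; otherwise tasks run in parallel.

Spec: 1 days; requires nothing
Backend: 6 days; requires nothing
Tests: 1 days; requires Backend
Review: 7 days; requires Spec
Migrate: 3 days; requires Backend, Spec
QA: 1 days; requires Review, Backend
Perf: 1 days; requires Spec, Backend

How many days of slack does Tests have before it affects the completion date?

2

Spec→Review→QA = 1+7+1 = 9 sets the makespan at 9 days.
Tests finishes as early as 7 and must finish by 9.
Float = 9 − 7 = 2.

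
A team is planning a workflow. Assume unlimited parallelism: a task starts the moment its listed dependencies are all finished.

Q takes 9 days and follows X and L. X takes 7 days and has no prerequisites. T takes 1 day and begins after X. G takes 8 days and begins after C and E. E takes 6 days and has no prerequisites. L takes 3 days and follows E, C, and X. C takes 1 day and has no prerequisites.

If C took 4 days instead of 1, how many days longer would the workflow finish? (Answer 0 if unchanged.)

0

Actual critical path: X→L→Q = 7+3+9 = 19 ⇒ 19 days.
C is off the critical path — its longest chain is 13 days, giving 6 of slack.
No other chain overtakes it, so the finish is 19 days.
Change in finish: 19 − 19 = +0 days.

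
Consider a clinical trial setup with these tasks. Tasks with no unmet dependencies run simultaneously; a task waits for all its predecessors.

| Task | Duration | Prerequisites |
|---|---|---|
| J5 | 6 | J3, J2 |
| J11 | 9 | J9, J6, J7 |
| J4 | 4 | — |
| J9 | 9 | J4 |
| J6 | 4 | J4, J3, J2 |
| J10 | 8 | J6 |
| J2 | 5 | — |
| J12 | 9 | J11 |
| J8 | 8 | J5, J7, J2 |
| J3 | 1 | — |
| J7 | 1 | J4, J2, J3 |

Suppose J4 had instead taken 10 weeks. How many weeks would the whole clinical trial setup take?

37

The binding path is J4→J9→J11→J12 = 4+9+9+9 = 31; finish at 31 weeks.
J4 is on the critical path; changing it to 10 makes that path 37 weeks.
That remains the longest chain; total 37 weeks.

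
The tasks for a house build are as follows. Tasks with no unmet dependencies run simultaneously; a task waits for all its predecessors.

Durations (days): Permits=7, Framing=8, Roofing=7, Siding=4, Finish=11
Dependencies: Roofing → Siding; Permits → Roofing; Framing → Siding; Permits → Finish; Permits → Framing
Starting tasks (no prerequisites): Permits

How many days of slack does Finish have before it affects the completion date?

1

Critical path: Permits→Framing→Siding = 7+8+4 = 19, so the finish is 19 days.
The longest chain containing Finish totals 18 days.
Slack of Finish = 8 − 7 = 1 day.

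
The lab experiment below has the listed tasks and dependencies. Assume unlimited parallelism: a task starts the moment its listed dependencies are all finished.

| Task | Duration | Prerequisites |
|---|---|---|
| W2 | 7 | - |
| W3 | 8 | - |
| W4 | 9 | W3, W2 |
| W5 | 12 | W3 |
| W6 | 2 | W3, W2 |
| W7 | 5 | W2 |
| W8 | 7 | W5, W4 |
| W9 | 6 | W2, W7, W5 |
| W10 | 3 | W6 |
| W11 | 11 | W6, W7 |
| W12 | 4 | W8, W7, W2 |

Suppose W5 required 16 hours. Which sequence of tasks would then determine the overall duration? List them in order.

As given, the longest chain is W3→W5→W8→W12 = 8+12+7+4 = 31, so the finish is 31 hours.
Since W5 is critical, the +4 change carries straight to that chain (now 35 hours).
The critical path is still W3→W5→W8→W12; finish is now 35 hours.

W3, W5, W8, W12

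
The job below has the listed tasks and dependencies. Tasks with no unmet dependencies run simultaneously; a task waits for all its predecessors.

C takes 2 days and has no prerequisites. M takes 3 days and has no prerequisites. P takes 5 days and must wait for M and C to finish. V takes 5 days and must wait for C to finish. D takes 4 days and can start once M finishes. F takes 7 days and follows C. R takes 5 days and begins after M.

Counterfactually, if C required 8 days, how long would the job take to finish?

15

The binding path is C→F = 2+7 = 9; finish at 9 days.
C lies on that path, so at 8 days the path becomes 15 days.
That remains the longest chain; total 15 days.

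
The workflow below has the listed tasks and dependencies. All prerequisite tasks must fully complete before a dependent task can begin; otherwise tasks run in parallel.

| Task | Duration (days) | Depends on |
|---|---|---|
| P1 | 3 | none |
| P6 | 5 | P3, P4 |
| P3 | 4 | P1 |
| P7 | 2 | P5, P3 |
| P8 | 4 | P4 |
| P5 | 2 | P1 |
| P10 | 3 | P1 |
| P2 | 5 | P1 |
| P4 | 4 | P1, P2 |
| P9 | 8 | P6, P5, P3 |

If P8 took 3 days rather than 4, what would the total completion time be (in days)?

25

The binding path is P1→P2→P4→P6→P9 = 3+5+4+5+8 = 25; finish at 25 days.
P8 is off the critical path — its longest chain is 16 days, giving 9 of slack.
No other chain overtakes it, so the finish is 25 days.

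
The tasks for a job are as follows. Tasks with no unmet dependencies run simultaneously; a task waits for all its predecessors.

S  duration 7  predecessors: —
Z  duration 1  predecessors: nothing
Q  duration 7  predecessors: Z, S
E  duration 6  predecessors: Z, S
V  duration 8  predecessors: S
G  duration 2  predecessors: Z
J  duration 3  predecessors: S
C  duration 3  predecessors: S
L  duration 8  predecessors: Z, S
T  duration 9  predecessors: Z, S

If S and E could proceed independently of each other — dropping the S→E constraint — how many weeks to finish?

With the dependency in place, S→T = 7+9 = 16 sets the finish at 16 weeks.
Without S→E, E's earliest start moves from 7 to 1.
New critical path: S→T = 7+9 = 16 ⇒ 16 weeks.

16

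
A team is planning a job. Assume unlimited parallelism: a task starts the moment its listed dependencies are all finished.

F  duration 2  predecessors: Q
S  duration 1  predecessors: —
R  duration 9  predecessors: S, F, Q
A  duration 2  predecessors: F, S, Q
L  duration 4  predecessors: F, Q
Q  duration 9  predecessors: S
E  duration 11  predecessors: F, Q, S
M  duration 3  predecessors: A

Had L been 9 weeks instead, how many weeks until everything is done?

As given, the longest chain is S→Q→F→E = 1+9+2+11 = 23, so the finish is 23 weeks.
The longest path through L is only 16 weeks, so L has float 7.
The critical path is still S→Q→F→E; finish is now 23 weeks.

23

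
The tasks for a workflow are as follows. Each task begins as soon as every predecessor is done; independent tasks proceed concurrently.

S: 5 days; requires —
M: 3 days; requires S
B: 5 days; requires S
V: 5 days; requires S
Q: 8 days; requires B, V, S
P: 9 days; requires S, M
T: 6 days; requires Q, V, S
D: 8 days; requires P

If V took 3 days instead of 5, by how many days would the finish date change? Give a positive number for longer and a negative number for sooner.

Actual critical path: S→M→P→D = 5+3+9+8 = 25 ⇒ 25 days.
V has 1 day of float (longest path through it is 24).
That remains the longest chain; total 25 days.
Change in finish: 25 − 25 = +0 days.

0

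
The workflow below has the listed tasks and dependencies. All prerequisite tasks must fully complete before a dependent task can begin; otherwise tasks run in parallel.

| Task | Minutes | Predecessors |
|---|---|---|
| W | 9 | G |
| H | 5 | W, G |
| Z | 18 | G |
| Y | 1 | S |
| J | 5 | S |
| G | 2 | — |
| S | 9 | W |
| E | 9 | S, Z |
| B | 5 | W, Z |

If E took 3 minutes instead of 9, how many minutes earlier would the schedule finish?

4

The binding path is G→W→S→E = 2+9+9+9 = 29; finish at 29 minutes.
E lies on that path, so at 3 minutes the path becomes 23 minutes.
New critical path: G→W→S→J = 2+9+9+5 = 25 ⇒ 25 minutes.
Change in finish: 25 − 29 = -4 minutes.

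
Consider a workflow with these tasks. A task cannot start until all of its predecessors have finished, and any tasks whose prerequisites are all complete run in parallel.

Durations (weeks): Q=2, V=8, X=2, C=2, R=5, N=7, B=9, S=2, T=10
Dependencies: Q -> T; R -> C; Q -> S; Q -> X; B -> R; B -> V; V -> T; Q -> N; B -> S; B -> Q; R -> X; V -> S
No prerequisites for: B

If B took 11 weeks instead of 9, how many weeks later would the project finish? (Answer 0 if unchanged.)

As given, the longest chain is B→V→T = 9+8+10 = 27, so the finish is 27 weeks.
B is on the critical path; changing it to 11 makes that path 29 weeks.
That remains the longest chain; total 29 weeks.
Change in finish: 29 − 27 = +2 weeks.

2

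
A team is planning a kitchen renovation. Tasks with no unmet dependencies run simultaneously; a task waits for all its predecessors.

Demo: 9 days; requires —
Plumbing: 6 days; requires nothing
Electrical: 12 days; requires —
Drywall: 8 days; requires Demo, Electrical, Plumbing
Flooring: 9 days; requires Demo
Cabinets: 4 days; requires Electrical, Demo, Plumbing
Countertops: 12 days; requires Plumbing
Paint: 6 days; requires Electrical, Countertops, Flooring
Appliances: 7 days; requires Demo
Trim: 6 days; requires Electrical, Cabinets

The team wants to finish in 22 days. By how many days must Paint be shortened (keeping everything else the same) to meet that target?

2

Current finish: 24 days; target: 22.
Paint is on every critical path, so each day cut from Paint cuts the finish by one (this holds down to a finish of 22).
Need 24 − 22 = 2 days off Paint → Paint becomes 4 days, finish becomes 22.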